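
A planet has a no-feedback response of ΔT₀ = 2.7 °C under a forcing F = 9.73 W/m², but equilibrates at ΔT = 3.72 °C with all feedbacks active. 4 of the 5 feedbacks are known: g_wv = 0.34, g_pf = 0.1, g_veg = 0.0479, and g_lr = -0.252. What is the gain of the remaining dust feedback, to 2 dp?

0.04

Amplification A = ΔT/ΔT₀ = 3.72/2.7 = 1.378.
Total gain g = 1 − 1/A = 1 − 1/1.378 = 0.2743.
Known gains sum to 0.34 + 0.1 + 0.0479 − 0.252 = 0.2359.
g_dust = 0.2743 − 0.2359 = 0.04.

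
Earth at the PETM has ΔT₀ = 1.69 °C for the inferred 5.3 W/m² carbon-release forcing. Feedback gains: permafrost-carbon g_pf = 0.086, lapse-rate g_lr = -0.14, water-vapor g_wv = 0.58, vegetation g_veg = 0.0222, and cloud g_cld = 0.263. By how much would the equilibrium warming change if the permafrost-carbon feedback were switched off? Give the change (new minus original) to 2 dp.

-2.80 °C

Original: g = 0.8112, ΔT = 1.69/(1−0.8112) = 8.9513 °C.
Without permafrost-carbon: g' = 0.7252, ΔT' = 1.69/(1−0.7252) = 6.1499 °C.
Change = 6.1499 − 8.9513 = -2.80 °C.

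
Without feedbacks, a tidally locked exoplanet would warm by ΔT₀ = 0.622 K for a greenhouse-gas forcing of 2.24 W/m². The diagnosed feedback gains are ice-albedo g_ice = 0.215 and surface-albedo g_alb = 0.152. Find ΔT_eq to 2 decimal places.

Total gain g = 0.215 + 0.152 = 0.367.
Amplification A = 1/(1 − 0.367) = 1.58.
ΔT = 0.622 × 1.58 = 0.98 K.

0.98 K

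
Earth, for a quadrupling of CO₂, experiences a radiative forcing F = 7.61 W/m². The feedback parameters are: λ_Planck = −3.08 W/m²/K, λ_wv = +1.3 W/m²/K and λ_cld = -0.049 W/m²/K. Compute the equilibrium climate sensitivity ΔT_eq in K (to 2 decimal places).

Net feedback parameter λ = (−3.08) + (+1.3) + (-0.049) = -1.829 W/m²/K.
ΔT = −F/λ = −7.61/(-1.829) = 4.16 K.

4.16 K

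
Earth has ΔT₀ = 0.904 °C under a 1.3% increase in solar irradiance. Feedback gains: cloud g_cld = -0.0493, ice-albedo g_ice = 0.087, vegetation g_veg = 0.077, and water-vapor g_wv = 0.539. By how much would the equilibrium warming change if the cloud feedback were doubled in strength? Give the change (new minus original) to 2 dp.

Original: g = 0.6537, ΔT = 0.904/(1−0.6537) = 2.6105 °C.
With doubled cloud: g' = 0.6044, ΔT' = 0.904/(1−0.6044) = 2.2851 °C.
Change = 2.2851 − 2.6105 = -0.33 °C.

-0.33 °C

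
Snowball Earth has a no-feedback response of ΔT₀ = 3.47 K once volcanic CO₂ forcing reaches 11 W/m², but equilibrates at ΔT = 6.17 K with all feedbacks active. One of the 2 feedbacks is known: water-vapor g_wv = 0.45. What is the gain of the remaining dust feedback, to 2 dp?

-0.01

Amplification A = ΔT/ΔT₀ = 6.17/3.47 = 1.778.
Total gain g = 1 − 1/A = 1 − 1/1.778 = 0.4376.
The known gain is 0.45.
g_dust = 0.4376 − 0.45 = -0.01.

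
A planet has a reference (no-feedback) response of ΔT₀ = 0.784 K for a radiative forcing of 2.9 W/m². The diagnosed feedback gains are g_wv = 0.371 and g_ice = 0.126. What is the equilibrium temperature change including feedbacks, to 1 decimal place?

1.6 K

Total gain g = 0.371 + 0.126 = 0.497.
Amplification A = 1/(1 − 0.497) = 1.988.
ΔT = 0.784 × 1.988 = 1.6 K.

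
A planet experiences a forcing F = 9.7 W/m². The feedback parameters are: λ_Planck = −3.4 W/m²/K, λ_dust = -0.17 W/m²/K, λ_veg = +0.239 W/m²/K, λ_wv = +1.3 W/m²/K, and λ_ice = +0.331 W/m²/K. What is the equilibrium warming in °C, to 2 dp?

5.71 °C

Net feedback parameter λ = (−3.4) + (-0.17) + (+0.239) + (+1.3) + (+0.331) = -1.7 W/m²/K.
ΔT = −F/λ = −9.7/(-1.7) = 5.71 °C.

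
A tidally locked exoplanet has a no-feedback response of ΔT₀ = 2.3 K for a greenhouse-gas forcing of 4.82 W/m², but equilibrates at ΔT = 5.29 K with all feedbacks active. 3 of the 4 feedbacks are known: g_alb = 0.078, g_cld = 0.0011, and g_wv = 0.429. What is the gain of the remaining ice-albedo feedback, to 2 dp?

Amplification A = ΔT/ΔT₀ = 5.29/2.3 = 2.3.
Total gain g = 1 − 1/A = 1 − 1/2.3 = 0.5652.
Known gains sum to 0.078 + 0.0011 + 0.429 = 0.5081.
g_ice = 0.5652 − 0.5081 = 0.06.

0.06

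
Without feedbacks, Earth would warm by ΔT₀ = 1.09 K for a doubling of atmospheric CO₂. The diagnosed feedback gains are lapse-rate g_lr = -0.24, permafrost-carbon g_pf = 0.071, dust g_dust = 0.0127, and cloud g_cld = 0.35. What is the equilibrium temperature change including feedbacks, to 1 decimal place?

Total gain g = -0.24 + 0.071 + 0.0127 + 0.35 = 0.1937.
Amplification A = 1/(1 − 0.1937) = 1.24.
ΔT = 1.09 × 1.24 = 1.4 K.

1.4 K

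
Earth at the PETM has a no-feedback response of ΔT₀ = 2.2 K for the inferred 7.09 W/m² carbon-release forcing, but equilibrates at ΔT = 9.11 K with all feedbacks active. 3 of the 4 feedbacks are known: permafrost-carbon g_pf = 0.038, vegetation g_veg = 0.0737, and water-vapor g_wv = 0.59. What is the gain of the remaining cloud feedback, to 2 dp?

0.06

Amplification A = ΔT/ΔT₀ = 9.11/2.2 = 4.141.
Total gain g = 1 − 1/A = 1 − 1/4.141 = 0.7585.
Known gains sum to 0.038 + 0.0737 + 0.59 = 0.7017.
g_cld = 0.7585 − 0.7017 = 0.06.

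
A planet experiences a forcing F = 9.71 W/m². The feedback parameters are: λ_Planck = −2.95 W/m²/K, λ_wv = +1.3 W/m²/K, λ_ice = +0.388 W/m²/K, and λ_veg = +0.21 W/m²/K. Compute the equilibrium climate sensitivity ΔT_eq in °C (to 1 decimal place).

9.2 °C

Net feedback parameter λ = (−2.95) + (+1.3) + (+0.388) + (+0.21) = -1.052 W/m²/K.
ΔT = −F/λ = −9.71/(-1.052) = 9.2 °C.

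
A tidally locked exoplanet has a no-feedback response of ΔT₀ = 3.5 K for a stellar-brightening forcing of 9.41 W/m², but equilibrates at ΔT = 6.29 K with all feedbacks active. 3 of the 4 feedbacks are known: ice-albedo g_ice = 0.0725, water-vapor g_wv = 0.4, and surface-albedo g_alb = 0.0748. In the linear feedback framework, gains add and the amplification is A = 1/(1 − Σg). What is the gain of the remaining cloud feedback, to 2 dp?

-0.10

Amplification A = ΔT/ΔT₀ = 6.29/3.5 = 1.797.
Total gain g = 1 − 1/A = 1 − 1/1.797 = 0.4435.
Known gains sum to 0.0725 + 0.4 + 0.0748 = 0.5473.
g_cld = 0.4435 − 0.5473 = -0.10.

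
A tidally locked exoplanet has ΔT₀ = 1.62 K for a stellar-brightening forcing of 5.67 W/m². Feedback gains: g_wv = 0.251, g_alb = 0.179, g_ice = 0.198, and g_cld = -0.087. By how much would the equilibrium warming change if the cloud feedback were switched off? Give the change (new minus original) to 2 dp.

Original: g = 0.541, ΔT = 1.62/(1−0.541) = 3.5294 K.
Without cloud: g' = 0.628, ΔT' = 1.62/(1−0.628) = 4.3548 K.
Change = 4.3548 − 3.5294 = 0.83 K.

0.83 K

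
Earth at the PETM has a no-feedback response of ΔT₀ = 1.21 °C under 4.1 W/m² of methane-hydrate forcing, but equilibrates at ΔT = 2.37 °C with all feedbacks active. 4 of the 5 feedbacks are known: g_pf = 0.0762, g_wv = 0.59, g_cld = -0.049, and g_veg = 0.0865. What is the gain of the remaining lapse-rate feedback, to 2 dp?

Amplification A = ΔT/ΔT₀ = 2.37/1.21 = 1.959.
Total gain g = 1 − 1/A = 1 − 1/1.959 = 0.4895.
Known gains sum to 0.0762 + 0.59 − 0.049 + 0.0865 = 0.7037.
g_lr = 0.4895 − 0.7037 = -0.21.

-0.21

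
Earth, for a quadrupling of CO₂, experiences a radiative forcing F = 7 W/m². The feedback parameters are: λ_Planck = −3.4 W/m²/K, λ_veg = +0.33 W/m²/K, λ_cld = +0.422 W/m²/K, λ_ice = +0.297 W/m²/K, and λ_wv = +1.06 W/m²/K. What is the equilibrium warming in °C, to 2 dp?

5.42 °C

Net feedback parameter λ = (−3.4) + (+0.33) + (+0.422) + (+0.297) + (+1.06) = -1.291 W/m²/K.
ΔT = −F/λ = −7/(-1.291) = 5.42 °C.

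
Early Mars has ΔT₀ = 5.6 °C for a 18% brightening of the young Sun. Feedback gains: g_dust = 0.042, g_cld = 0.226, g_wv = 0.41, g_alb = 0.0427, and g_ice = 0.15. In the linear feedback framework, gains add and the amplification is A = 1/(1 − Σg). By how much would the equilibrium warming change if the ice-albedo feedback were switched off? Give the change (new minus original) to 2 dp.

-23.26 °C

Original: g = 0.8707, ΔT = 5.6/(1−0.8707) = 43.3101 °C.
Without ice-albedo: g' = 0.7207, ΔT' = 5.6/(1−0.7207) = 20.0501 °C.
Change = 20.0501 − 43.3101 = -23.26 °C.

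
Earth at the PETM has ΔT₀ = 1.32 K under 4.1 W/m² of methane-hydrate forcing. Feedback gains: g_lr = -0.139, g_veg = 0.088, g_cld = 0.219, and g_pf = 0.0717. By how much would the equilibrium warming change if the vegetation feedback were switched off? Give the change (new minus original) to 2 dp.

-0.18 K

Original: g = 0.2397, ΔT = 1.32/(1−0.2397) = 1.7362 K.
Without vegetation: g' = 0.1517, ΔT' = 1.32/(1−0.1517) = 1.5561 K.
Change = 1.5561 − 1.7362 = -0.18 K.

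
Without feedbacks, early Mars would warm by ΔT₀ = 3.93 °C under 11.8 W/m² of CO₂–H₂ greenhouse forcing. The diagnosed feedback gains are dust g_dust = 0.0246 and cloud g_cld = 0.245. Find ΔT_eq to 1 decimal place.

Total gain g = 0.0246 + 0.245 = 0.2696.
Amplification A = 1/(1 − 0.2696) = 1.369.
ΔT = 3.93 × 1.369 = 5.4 °C.

5.4 °C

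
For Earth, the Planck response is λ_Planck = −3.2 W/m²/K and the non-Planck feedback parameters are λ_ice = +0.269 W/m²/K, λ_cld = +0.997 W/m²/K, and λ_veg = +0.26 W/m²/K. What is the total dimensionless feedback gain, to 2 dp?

0.48

Convert to gains: g_ice = 0.269/3.2 = 0.08406; g_cld = 0.997/3.2 = 0.3116; g_veg = 0.26/3.2 = 0.08125.
Total gain g = 0.47691.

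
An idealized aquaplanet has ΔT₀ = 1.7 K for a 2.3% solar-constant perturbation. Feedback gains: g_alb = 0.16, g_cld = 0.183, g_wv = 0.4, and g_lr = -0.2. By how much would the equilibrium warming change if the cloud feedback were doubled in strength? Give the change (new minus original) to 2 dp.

2.48 K

Original: g = 0.543, ΔT = 1.7/(1−0.543) = 3.7199 K.
With doubled cloud: g' = 0.726, ΔT' = 1.7/(1−0.726) = 6.2044 K.
Change = 6.2044 − 3.7199 = 2.48 K.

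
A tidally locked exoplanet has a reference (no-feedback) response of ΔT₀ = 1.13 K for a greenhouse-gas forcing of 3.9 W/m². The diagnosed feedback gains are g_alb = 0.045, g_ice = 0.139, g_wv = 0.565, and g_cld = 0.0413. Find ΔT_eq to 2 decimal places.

5.39 K

Total gain g = 0.045 + 0.139 + 0.565 + 0.0413 = 0.7903.
Amplification A = 1/(1 − 0.7903) = 4.769.
ΔT = 1.13 × 4.769 = 5.39 K.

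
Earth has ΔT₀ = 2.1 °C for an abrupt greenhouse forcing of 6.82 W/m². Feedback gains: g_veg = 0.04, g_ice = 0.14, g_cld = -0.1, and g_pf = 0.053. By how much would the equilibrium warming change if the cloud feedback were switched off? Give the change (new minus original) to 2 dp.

0.32 °C

Original: g = 0.133, ΔT = 2.1/(1−0.133) = 2.4221 °C.
Without cloud: g' = 0.233, ΔT' = 2.1/(1−0.233) = 2.7379 °C.
Change = 2.7379 − 2.4221 = 0.32 °C.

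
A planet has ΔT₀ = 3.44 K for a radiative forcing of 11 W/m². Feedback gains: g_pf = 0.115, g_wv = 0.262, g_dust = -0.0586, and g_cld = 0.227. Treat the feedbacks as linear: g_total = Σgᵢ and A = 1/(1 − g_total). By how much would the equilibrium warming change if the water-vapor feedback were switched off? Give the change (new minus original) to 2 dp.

Original: g = 0.5454, ΔT = 3.44/(1−0.5454) = 7.5671 K.
Without water-vapor: g' = 0.2834, ΔT' = 3.44/(1−0.2834) = 4.8004 K.
Change = 4.8004 − 7.5671 = -2.77 K.

-2.77 K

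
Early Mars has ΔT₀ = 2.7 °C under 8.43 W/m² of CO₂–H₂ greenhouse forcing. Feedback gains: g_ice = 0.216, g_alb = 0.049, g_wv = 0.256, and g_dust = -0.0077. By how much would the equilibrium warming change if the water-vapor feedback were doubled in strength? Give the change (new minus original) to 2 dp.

6.16 °C

Original: g = 0.5133, ΔT = 2.7/(1−0.5133) = 5.5476 °C.
With doubled water-vapor: g' = 0.7693, ΔT' = 2.7/(1−0.7693) = 11.7035 °C.
Change = 11.7035 − 5.5476 = 6.16 °C.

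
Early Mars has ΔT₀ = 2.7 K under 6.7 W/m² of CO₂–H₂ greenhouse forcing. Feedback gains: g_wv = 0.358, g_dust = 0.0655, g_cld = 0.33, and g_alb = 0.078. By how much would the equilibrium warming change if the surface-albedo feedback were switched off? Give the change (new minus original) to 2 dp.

Original: g = 0.8315, ΔT = 2.7/(1−0.8315) = 16.0237 K.
Without surface-albedo: g' = 0.7535, ΔT' = 2.7/(1−0.7535) = 10.9533 K.
Change = 10.9533 − 16.0237 = -5.07 K.

-5.07 K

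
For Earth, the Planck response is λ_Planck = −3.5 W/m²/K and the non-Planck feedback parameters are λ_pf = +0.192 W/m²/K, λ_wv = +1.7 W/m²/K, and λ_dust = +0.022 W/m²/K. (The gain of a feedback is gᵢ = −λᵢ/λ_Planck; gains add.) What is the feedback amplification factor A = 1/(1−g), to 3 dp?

2.207

Convert to gains: g_pf = 0.192/3.5 = 0.05486; g_wv = 1.7/3.5 = 0.4857; g_dust = 0.022/3.5 = 0.006286.
Total gain g = 0.546846.
A = 1/(1 − 0.546846) = 2.207.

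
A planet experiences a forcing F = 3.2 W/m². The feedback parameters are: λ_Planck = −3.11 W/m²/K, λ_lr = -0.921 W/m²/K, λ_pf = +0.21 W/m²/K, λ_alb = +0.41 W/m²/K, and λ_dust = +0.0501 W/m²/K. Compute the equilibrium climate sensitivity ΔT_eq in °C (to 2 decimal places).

Net feedback parameter λ = (−3.11) + (-0.921) + (+0.21) + (+0.41) + (+0.0501) = -3.3609 W/m²/K.
ΔT = −F/λ = −3.2/(-3.3609) = 0.95 °C.

0.95 °C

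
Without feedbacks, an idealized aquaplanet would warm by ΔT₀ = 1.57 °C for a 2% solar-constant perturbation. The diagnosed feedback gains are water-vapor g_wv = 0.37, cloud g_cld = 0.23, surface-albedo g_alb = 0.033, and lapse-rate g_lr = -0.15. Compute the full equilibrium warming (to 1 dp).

Total gain g = 0.37 + 0.23 + 0.033 − 0.15 = 0.483.
Amplification A = 1/(1 − 0.483) = 1.934.
ΔT = 1.57 × 1.934 = 3.0 °C.

3.0 °C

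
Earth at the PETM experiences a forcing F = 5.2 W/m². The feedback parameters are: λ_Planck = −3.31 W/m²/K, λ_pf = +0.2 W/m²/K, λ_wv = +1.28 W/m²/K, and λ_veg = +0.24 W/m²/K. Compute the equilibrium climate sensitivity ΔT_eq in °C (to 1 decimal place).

3.3 °C

Net feedback parameter λ = (−3.31) + (+0.2) + (+1.28) + (+0.24) = -1.59 W/m²/K.
ΔT = −F/λ = −5.2/(-1.59) = 3.3 °C.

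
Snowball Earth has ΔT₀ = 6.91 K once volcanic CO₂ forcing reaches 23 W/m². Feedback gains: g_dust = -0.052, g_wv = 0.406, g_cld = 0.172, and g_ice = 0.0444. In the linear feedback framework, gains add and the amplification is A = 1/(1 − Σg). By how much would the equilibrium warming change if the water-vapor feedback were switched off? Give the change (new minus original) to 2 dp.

-7.82 K

Original: g = 0.5704, ΔT = 6.91/(1−0.5704) = 16.0847 K.
Without water-vapor: g' = 0.1644, ΔT' = 6.91/(1−0.1644) = 8.2695 K.
Change = 8.2695 − 16.0847 = -7.82 K.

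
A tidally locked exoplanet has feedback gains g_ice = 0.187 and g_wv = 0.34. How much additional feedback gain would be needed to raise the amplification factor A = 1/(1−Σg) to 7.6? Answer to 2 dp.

Current total gain = 0.527.
Target gain for A = 7.6: g* = 1 − 1/7.6 = 0.8684.
Additional gain needed = 0.8684 − 0.527 = 0.34.

0.34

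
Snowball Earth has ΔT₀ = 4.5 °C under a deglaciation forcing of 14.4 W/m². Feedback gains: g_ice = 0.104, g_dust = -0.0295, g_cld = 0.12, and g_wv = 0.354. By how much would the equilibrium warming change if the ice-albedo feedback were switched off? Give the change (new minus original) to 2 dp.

Original: g = 0.5485, ΔT = 4.5/(1−0.5485) = 9.9668 °C.
Without ice-albedo: g' = 0.4445, ΔT' = 4.5/(1−0.4445) = 8.1008 °C.
Change = 8.1008 − 9.9668 = -1.87 °C.

-1.87 °C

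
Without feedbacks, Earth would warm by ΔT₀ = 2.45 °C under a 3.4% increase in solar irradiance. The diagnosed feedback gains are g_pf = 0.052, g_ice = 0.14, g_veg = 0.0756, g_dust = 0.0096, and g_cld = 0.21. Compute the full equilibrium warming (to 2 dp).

Total gain g = 0.052 + 0.14 + 0.0756 + 0.0096 + 0.21 = 0.4872.
Amplification A = 1/(1 − 0.4872) = 1.95.
ΔT = 2.45 × 1.95 = 4.78 °C.

4.78 °C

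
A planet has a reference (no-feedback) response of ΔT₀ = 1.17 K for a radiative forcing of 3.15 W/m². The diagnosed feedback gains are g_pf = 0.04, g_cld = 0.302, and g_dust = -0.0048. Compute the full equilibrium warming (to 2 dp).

1.77 K

Total gain g = 0.04 + 0.302 − 0.0048 = 0.3372.
Amplification A = 1/(1 − 0.3372) = 1.509.
ΔT = 1.17 × 1.509 = 1.77 K.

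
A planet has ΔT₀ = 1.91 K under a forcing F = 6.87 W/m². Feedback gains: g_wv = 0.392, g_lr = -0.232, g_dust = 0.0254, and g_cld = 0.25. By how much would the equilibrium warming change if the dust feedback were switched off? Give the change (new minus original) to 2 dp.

-0.15 K

Original: g = 0.4354, ΔT = 1.91/(1−0.4354) = 3.3829 K.
Without dust: g' = 0.41, ΔT' = 1.91/(1−0.41) = 3.2373 K.
Change = 3.2373 − 3.3829 = -0.15 K.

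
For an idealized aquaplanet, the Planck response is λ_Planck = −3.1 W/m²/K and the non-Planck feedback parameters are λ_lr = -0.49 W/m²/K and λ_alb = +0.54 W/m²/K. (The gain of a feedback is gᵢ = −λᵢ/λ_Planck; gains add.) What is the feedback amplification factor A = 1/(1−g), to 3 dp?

Convert to gains: g_lr = -0.49/3.1 = -0.1581; g_alb = 0.54/3.1 = 0.1742.
Total gain g = 0.0161.
A = 1/(1 − 0.0161) = 1.016.

1.016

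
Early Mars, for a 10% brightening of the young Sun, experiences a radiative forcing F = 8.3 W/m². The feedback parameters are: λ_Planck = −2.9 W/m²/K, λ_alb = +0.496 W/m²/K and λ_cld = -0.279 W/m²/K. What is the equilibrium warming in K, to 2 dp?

Net feedback parameter λ = (−2.9) + (+0.496) + (-0.279) = -2.683 W/m²/K.
ΔT = −F/λ = −8.3/(-2.683) = 3.09 K.

3.09 K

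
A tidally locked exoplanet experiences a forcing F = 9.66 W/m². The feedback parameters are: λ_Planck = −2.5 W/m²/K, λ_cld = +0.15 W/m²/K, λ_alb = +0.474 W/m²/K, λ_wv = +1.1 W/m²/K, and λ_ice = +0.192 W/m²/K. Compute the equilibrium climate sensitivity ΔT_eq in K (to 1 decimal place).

Net feedback parameter λ = (−2.5) + (+0.15) + (+0.474) + (+1.1) + (+0.192) = -0.584 W/m²/K.
ΔT = −F/λ = −9.66/(-0.584) = 16.5 K.

16.5 K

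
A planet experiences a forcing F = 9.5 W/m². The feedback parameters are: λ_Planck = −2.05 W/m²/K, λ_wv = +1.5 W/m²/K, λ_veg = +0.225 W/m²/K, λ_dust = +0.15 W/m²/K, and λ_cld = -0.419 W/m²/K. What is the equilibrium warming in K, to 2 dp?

15.99 K

Net feedback parameter λ = (−2.05) + (+1.5) + (+0.225) + (+0.15) + (-0.419) = -0.594 W/m²/K.
ΔT = −F/λ = −9.5/(-0.594) = 15.99 K.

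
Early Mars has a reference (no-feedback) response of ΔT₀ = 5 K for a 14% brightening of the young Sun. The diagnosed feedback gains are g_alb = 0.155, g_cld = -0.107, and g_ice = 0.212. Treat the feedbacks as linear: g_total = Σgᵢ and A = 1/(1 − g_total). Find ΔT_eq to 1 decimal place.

Total gain g = 0.155 − 0.107 + 0.212 = 0.26.
Amplification A = 1/(1 − 0.26) = 1.351.
ΔT = 5 × 1.351 = 6.8 K.

6.8 K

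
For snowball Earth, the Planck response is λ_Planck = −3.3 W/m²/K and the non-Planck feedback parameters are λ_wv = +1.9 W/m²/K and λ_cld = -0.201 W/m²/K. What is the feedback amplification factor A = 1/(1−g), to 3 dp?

2.061

Convert to gains: g_wv = 1.9/3.3 = 0.5758; g_cld = -0.201/3.3 = -0.06091.
Total gain g = 0.51489.
A = 1/(1 − 0.51489) = 2.061.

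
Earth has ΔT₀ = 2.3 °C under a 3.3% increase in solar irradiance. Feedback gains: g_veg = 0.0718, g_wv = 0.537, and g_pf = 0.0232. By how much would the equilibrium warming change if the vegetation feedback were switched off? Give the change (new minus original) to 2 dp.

-1.02 °C

Original: g = 0.632, ΔT = 2.3/(1−0.632) = 6.2500 °C.
Without vegetation: g' = 0.5602, ΔT' = 2.3/(1−0.5602) = 5.2296 °C.
Change = 5.2296 − 6.2500 = -1.02 °C.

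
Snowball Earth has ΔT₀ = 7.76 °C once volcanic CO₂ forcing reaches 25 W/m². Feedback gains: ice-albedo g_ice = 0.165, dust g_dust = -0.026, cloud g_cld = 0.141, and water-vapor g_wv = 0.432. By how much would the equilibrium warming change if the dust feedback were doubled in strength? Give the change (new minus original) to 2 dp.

Original: g = 0.712, ΔT = 7.76/(1−0.712) = 26.9444 °C.
With doubled dust: g' = 0.686, ΔT' = 7.76/(1−0.686) = 24.7134 °C.
Change = 24.7134 − 26.9444 = -2.23 °C.

-2.23 °C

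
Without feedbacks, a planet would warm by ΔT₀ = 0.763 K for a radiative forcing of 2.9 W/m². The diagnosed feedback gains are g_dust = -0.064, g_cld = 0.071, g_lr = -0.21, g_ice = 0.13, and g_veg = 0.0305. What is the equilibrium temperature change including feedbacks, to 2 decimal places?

Total gain g = -0.064 + 0.071 − 0.21 + 0.13 + 0.0305 = -0.0425.
Amplification A = 1/(1 + 0.0425) = 0.9592.
ΔT = 0.763 × 0.9592 = 0.73 K.

0.73 K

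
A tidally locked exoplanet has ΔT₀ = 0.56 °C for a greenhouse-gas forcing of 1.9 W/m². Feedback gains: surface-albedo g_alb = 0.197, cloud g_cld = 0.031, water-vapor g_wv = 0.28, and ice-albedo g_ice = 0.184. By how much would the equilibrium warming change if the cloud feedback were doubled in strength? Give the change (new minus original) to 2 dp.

Original: g = 0.692, ΔT = 0.56/(1−0.692) = 1.8182 °C.
With doubled cloud: g' = 0.723, ΔT' = 0.56/(1−0.723) = 2.0217 °C.
Change = 2.0217 − 1.8182 = 0.20 °C.

0.20 °C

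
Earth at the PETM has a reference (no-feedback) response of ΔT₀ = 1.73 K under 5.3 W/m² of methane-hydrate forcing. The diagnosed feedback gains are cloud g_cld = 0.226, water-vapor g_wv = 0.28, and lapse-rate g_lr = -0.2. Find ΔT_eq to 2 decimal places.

2.49 K

Total gain g = 0.226 + 0.28 − 0.2 = 0.306.
Amplification A = 1/(1 − 0.306) = 1.441.
ΔT = 1.73 × 1.441 = 2.49 K.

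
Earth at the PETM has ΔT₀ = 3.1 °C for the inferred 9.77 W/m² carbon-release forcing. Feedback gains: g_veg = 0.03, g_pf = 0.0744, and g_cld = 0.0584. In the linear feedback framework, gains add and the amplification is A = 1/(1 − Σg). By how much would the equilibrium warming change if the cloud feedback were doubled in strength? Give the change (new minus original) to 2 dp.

Original: g = 0.1628, ΔT = 3.1/(1−0.1628) = 3.7028 °C.
With doubled cloud: g' = 0.2212, ΔT' = 3.1/(1−0.2212) = 3.9805 °C.
Change = 3.9805 − 3.7028 = 0.28 °C.

0.28 °C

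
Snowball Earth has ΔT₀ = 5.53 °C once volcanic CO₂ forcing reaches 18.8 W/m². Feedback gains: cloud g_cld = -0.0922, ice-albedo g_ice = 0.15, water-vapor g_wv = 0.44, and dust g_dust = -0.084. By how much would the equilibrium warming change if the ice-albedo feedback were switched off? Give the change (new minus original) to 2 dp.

Original: g = 0.4138, ΔT = 5.53/(1−0.4138) = 9.4336 °C.
Without ice-albedo: g' = 0.2638, ΔT' = 5.53/(1−0.2638) = 7.5115 °C.
Change = 7.5115 − 9.4336 = -1.92 °C.

-1.92 °C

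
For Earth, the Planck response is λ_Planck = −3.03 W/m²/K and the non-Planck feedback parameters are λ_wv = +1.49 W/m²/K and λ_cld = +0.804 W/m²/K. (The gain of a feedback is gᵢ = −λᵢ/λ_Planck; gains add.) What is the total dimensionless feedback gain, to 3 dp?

0.757

Convert to gains: g_wv = 1.49/3.03 = 0.4917; g_cld = 0.804/3.03 = 0.2653.
Total gain g = 0.757.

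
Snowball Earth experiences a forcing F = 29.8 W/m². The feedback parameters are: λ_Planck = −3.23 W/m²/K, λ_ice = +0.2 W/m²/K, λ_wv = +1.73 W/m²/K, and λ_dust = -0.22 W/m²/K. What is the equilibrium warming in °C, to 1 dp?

19.6 °C

Net feedback parameter λ = (−3.23) + (+0.2) + (+1.73) + (-0.22) = -1.52 W/m²/K.
ΔT = −F/λ = −29.8/(-1.52) = 19.6 °C.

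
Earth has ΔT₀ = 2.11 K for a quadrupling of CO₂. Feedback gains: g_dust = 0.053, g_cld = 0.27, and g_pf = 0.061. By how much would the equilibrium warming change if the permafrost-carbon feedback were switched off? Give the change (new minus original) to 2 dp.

-0.31 K

Original: g = 0.384, ΔT = 2.11/(1−0.384) = 3.4253 K.
Without permafrost-carbon: g' = 0.323, ΔT' = 2.11/(1−0.323) = 3.1167 K.
Change = 3.1167 − 3.4253 = -0.31 K.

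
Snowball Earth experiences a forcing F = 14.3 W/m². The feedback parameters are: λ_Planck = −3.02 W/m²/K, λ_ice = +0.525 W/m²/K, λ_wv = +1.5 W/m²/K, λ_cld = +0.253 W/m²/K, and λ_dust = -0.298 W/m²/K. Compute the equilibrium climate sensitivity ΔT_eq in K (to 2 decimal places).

13.75 K

Net feedback parameter λ = (−3.02) + (+0.525) + (+1.5) + (+0.253) + (-0.298) = -1.04 W/m²/K.
ΔT = −F/λ = −14.3/(-1.04) = 13.75 K.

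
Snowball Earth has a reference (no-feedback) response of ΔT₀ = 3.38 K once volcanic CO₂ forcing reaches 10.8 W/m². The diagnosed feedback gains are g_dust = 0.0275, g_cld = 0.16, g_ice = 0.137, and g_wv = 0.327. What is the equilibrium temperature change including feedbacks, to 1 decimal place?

9.7 K

Total gain g = 0.0275 + 0.16 + 0.137 + 0.327 = 0.6515.
Amplification A = 1/(1 − 0.6515) = 2.869.
ΔT = 3.38 × 2.869 = 9.7 K.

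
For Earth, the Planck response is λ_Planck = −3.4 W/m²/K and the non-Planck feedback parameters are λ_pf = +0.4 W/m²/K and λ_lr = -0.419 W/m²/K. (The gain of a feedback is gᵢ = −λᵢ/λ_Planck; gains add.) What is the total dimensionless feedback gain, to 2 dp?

Convert to gains: g_pf = 0.4/3.4 = 0.1176; g_lr = -0.419/3.4 = -0.1232.
Total gain g = -0.0056.

-0.01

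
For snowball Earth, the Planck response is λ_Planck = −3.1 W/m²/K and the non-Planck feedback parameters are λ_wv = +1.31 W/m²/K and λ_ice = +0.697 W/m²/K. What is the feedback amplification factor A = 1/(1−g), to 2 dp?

Convert to gains: g_wv = 1.31/3.1 = 0.4226; g_ice = 0.697/3.1 = 0.2248.
Total gain g = 0.6474.
A = 1/(1 − 0.6474) = 2.84.

2.84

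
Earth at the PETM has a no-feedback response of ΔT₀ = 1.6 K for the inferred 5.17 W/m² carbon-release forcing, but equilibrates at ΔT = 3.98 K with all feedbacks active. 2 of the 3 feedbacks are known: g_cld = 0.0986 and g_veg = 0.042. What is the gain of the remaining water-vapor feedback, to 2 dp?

0.46

Amplification A = ΔT/ΔT₀ = 3.98/1.6 = 2.487.
Total gain g = 1 − 1/A = 1 − 1/2.487 = 0.5979.
Known gains sum to 0.0986 + 0.042 = 0.1406.
g_wv = 0.5979 − 0.1406 = 0.46.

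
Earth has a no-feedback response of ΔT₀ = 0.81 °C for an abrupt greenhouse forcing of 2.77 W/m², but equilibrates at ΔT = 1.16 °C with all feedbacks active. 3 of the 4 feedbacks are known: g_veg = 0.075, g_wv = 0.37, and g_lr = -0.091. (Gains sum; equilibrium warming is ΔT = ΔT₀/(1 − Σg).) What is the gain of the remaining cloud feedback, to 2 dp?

Amplification A = ΔT/ΔT₀ = 1.16/0.81 = 1.432.
Total gain g = 1 − 1/A = 1 − 1/1.432 = 0.3017.
Known gains sum to 0.075 + 0.37 − 0.091 = 0.354.
g_cld = 0.3017 − 0.354 = -0.05.

-0.05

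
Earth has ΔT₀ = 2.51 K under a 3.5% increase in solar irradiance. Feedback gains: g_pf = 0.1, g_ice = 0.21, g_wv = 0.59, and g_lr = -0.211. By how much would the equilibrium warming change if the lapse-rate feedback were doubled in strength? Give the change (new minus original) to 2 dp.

-3.26 K

Original: g = 0.689, ΔT = 2.51/(1−0.689) = 8.0707 K.
With doubled lapse-rate: g' = 0.478, ΔT' = 2.51/(1−0.478) = 4.8084 K.
Change = 4.8084 − 8.0707 = -3.26 K.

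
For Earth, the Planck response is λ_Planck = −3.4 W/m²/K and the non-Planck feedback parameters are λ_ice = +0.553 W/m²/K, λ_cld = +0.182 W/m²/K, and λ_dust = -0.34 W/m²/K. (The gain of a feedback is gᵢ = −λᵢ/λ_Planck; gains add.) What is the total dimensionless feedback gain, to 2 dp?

0.12

Convert to gains: g_ice = 0.553/3.4 = 0.1626; g_cld = 0.182/3.4 = 0.05353; g_dust = -0.34/3.4 = -0.1.
Total gain g = 0.11613.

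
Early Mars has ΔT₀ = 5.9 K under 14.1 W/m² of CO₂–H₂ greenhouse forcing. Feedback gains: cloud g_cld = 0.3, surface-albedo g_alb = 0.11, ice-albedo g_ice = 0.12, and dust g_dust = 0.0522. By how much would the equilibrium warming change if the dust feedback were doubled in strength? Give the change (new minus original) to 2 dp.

Original: g = 0.5822, ΔT = 5.9/(1−0.5822) = 14.1216 K.
With doubled dust: g' = 0.6344, ΔT' = 5.9/(1−0.6344) = 16.1379 K.
Change = 16.1379 − 14.1216 = 2.02 K.

2.02 K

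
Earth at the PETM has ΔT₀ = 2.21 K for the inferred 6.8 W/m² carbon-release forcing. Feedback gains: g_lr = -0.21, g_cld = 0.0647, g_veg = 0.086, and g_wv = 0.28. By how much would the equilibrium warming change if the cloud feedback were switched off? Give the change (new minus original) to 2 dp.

-0.22 K

Original: g = 0.2207, ΔT = 2.21/(1−0.2207) = 2.8359 K.
Without cloud: g' = 0.156, ΔT' = 2.21/(1−0.156) = 2.6185 K.
Change = 2.6185 − 2.8359 = -0.22 K.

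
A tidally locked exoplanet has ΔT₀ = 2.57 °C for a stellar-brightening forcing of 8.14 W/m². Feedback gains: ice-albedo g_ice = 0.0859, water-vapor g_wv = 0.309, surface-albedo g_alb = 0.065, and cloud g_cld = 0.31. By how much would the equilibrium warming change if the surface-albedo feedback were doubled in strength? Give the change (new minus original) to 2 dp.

4.40 °C

Original: g = 0.7699, ΔT = 2.57/(1−0.7699) = 11.1691 °C.
With doubled surface-albedo: g' = 0.8349, ΔT' = 2.57/(1−0.8349) = 15.5663 °C.
Change = 15.5663 − 11.1691 = 4.40 °C.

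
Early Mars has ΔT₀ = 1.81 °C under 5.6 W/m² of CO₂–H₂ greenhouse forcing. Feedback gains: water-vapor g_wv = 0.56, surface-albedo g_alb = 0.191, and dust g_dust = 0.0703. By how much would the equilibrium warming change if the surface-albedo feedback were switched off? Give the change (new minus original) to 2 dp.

Original: g = 0.8213, ΔT = 1.81/(1−0.8213) = 10.1287 °C.
Without surface-albedo: g' = 0.6303, ΔT' = 1.81/(1−0.6303) = 4.8959 °C.
Change = 4.8959 − 10.1287 = -5.23 °C.

-5.23 °C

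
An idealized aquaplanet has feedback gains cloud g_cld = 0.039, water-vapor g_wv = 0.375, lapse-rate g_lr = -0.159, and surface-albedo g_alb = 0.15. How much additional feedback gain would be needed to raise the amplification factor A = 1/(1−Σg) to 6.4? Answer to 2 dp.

0.44

Current total gain = 0.405.
Target gain for A = 6.4: g* = 1 − 1/6.4 = 0.8438.
Additional gain needed = 0.8438 − 0.405 = 0.44.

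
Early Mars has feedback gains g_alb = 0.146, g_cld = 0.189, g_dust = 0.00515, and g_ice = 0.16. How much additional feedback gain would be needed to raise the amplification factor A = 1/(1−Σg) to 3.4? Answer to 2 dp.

0.21

Current total gain = 0.50015.
Target gain for A = 3.4: g* = 1 − 1/3.4 = 0.7059.
Additional gain needed = 0.7059 − 0.50015 = 0.21.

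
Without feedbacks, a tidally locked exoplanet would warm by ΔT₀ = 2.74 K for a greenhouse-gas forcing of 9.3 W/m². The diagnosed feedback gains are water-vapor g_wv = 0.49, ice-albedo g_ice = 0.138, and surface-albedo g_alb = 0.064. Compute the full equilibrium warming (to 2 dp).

Total gain g = 0.49 + 0.138 + 0.064 = 0.692.
Amplification A = 1/(1 − 0.692) = 3.247.
ΔT = 2.74 × 3.247 = 8.90 K.

8.90 K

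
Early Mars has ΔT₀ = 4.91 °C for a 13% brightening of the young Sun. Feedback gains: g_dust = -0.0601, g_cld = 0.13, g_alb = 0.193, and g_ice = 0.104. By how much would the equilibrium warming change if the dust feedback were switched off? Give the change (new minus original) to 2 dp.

Original: g = 0.3669, ΔT = 4.91/(1−0.3669) = 7.7555 °C.
Without dust: g' = 0.427, ΔT' = 4.91/(1−0.427) = 8.5689 °C.
Change = 8.5689 − 7.7555 = 0.81 °C.

0.81 °C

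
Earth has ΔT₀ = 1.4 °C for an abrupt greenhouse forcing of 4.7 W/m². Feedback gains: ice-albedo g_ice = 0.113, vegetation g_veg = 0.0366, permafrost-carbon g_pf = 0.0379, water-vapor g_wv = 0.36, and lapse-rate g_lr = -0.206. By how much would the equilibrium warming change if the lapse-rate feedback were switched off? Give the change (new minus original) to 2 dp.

0.97 °C

Original: g = 0.3415, ΔT = 1.4/(1−0.3415) = 2.1260 °C.
Without lapse-rate: g' = 0.5475, ΔT' = 1.4/(1−0.5475) = 3.0939 °C.
Change = 3.0939 − 2.1260 = 0.97 °C.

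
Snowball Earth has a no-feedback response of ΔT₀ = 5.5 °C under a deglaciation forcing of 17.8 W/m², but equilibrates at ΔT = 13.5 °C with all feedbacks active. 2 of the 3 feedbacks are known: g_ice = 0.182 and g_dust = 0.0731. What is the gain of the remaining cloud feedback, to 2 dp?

0.34

Amplification A = ΔT/ΔT₀ = 13.5/5.5 = 2.455.
Total gain g = 1 − 1/A = 1 − 1/2.455 = 0.5927.
Known gains sum to 0.182 + 0.0731 = 0.2551.
g_cld = 0.5927 − 0.2551 = 0.34.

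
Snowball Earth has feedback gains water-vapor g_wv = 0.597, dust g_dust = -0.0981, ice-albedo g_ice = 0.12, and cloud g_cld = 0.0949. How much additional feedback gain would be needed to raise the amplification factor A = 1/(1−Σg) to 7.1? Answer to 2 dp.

Current total gain = 0.7138.
Target gain for A = 7.1: g* = 1 − 1/7.1 = 0.8592.
Additional gain needed = 0.8592 − 0.7138 = 0.15.

0.15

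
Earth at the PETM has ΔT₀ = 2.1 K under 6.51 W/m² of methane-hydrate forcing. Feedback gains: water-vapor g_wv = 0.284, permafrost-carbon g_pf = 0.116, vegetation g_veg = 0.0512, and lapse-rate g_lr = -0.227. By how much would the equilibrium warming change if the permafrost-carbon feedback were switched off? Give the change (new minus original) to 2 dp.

-0.35 K

Original: g = 0.2242, ΔT = 2.1/(1−0.2242) = 2.7069 K.
Without permafrost-carbon: g' = 0.1082, ΔT' = 2.1/(1−0.1082) = 2.3548 K.
Change = 2.3548 − 2.7069 = -0.35 K.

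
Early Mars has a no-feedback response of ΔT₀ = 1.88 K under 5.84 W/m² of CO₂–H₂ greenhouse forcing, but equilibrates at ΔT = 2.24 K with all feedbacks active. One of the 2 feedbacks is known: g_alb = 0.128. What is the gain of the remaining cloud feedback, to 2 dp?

0.03

Amplification A = ΔT/ΔT₀ = 2.24/1.88 = 1.191.
Total gain g = 1 − 1/A = 1 − 1/1.191 = 0.1604.
The known gain is 0.128.
g_cld = 0.1604 − 0.128 = 0.03.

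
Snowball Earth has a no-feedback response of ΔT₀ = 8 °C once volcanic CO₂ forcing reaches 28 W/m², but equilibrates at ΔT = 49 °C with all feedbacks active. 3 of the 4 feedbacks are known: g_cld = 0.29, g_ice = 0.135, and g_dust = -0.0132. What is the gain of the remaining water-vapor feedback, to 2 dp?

0.42

Amplification A = ΔT/ΔT₀ = 49/8 = 6.125.
Total gain g = 1 − 1/A = 1 − 1/6.125 = 0.8367.
Known gains sum to 0.29 + 0.135 − 0.0132 = 0.4118.
g_wv = 0.8367 − 0.4118 = 0.42.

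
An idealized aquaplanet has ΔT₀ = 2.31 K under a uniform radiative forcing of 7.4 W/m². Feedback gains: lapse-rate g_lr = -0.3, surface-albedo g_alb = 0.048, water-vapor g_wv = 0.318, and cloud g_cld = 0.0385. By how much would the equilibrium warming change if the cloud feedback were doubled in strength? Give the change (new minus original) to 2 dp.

0.12 K

Original: g = 0.1045, ΔT = 2.31/(1−0.1045) = 2.5796 K.
With doubled cloud: g' = 0.143, ΔT' = 2.31/(1−0.143) = 2.6954 K.
Change = 2.6954 − 2.5796 = 0.12 K.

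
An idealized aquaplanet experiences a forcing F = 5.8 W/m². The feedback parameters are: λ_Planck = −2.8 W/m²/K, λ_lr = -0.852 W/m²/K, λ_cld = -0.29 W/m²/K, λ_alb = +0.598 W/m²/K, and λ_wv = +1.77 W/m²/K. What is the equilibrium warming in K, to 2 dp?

Net feedback parameter λ = (−2.8) + (-0.852) + (-0.29) + (+0.598) + (+1.77) = -1.574 W/m²/K.
ΔT = −F/λ = −5.8/(-1.574) = 3.68 K.

3.68 K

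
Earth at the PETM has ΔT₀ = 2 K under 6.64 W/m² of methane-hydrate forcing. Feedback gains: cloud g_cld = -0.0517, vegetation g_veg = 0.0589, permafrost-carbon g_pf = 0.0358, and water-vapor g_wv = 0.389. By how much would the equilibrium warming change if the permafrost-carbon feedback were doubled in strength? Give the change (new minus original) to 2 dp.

Original: g = 0.432, ΔT = 2/(1−0.432) = 3.5211 K.
With doubled permafrost-carbon: g' = 0.4678, ΔT' = 2/(1−0.4678) = 3.7580 K.
Change = 3.7580 − 3.5211 = 0.24 K.

0.24 K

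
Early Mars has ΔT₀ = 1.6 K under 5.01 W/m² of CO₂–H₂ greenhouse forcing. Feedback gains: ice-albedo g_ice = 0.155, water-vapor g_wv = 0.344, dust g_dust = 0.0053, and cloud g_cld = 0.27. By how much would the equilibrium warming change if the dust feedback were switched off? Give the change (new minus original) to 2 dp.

-0.16 K

Original: g = 0.7743, ΔT = 1.6/(1−0.7743) = 7.0891 K.
Without dust: g' = 0.769, ΔT' = 1.6/(1−0.769) = 6.9264 K.
Change = 6.9264 − 7.0891 = -0.16 K.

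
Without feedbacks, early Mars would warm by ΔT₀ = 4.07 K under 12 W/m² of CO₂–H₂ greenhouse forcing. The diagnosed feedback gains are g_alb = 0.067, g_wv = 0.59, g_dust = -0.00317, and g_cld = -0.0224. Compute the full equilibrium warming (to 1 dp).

11.0 K

Total gain g = 0.067 + 0.59 − 0.00317 − 0.0224 = 0.63143.
Amplification A = 1/(1 − 0.63143) = 2.713.
ΔT = 4.07 × 2.713 = 11.0 K.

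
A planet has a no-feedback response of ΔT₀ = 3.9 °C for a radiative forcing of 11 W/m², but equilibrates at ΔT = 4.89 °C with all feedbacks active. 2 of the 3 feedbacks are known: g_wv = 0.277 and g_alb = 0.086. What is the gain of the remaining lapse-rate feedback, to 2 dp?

-0.16

Amplification A = ΔT/ΔT₀ = 4.89/3.9 = 1.254.
Total gain g = 1 − 1/A = 1 − 1/1.254 = 0.2026.
Known gains sum to 0.277 + 0.086 = 0.363.
g_lr = 0.2026 − 0.363 = -0.16.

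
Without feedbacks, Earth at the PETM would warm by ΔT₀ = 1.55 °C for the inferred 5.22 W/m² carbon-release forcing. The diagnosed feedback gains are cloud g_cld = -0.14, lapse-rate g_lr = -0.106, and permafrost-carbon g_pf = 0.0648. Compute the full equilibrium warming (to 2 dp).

Total gain g = -0.14 − 0.106 + 0.0648 = -0.1812.
Amplification A = 1/(1 + 0.1812) = 0.8466.
ΔT = 1.55 × 0.8466 = 1.31 °C.

1.31 °C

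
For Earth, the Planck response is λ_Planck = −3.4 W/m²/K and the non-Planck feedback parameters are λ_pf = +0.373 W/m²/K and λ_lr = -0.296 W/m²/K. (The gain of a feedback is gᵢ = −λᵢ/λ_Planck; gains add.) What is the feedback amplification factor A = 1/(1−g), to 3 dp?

Convert to gains: g_pf = 0.373/3.4 = 0.1097; g_lr = -0.296/3.4 = -0.08706.
Total gain g = 0.02264.
A = 1/(1 − 0.02264) = 1.023.

1.023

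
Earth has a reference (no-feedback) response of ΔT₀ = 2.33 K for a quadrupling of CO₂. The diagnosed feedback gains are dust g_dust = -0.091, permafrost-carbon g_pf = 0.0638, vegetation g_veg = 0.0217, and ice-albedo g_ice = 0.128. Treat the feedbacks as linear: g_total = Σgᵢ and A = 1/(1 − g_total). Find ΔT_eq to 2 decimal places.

2.66 K

Total gain g = -0.091 + 0.0638 + 0.0217 + 0.128 = 0.1225.
Amplification A = 1/(1 − 0.1225) = 1.14.
ΔT = 2.33 × 1.14 = 2.66 K.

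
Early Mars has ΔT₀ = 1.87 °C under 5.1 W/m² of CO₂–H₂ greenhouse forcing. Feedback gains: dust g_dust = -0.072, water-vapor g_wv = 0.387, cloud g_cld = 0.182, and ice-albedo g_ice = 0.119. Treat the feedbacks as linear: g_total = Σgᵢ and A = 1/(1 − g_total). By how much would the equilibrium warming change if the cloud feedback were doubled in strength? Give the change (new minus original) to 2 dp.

4.39 °C

Original: g = 0.616, ΔT = 1.87/(1−0.616) = 4.8698 °C.
With doubled cloud: g' = 0.798, ΔT' = 1.87/(1−0.798) = 9.2574 °C.
Change = 9.2574 − 4.8698 = 4.39 °C.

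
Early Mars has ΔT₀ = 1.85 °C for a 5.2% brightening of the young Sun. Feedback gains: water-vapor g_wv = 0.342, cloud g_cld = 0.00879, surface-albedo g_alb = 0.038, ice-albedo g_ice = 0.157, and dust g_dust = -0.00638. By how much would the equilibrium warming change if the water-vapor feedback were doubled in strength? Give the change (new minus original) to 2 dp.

11.58 °C

Original: g = 0.53941, ΔT = 1.85/(1−0.53941) = 4.0166 °C.
With doubled water-vapor: g' = 0.88141, ΔT' = 1.85/(1−0.88141) = 15.6000 °C.
Change = 15.6000 − 4.0166 = 11.58 °C.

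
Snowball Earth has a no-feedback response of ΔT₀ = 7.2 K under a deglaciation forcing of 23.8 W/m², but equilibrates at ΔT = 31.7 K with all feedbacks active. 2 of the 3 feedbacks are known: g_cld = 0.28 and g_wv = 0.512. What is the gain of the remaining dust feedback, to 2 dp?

-0.02

Amplification A = ΔT/ΔT₀ = 31.7/7.2 = 4.403.
Total gain g = 1 − 1/A = 1 − 1/4.403 = 0.7729.
Known gains sum to 0.28 + 0.512 = 0.792.
g_dust = 0.7729 − 0.792 = -0.02.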